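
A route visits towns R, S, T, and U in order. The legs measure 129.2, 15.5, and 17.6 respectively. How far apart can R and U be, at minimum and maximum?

The maximum is all hops collinear in one direction: 129.2 + 15.5 + 17.6 = 162.3.
The longest hop is 129.2; the others sum to 33.1. Folding the others back against it leaves at least 129.2 − 33.1 = 96.1.

96.1 ≤ RU ≤ 162.3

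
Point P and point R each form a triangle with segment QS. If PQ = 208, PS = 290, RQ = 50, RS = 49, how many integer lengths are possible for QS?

From triangle PQS: 82 < QS < 498.
From triangle RQS: 1 < QS < 99.
Intersection: 82 < QS < 99, so integers 83 through 98: 16 values.

16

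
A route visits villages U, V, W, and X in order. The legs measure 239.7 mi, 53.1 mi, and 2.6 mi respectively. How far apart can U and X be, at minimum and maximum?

184.0 ≤ UX ≤ 295.4 mi

The maximum is all hops collinear in one direction: 239.7 + 53.1 + 2.6 = 295.4.
The longest hop is 239.7; the others sum to 55.7. Folding the others back against it leaves at least 239.7 − 55.7 = 184.0.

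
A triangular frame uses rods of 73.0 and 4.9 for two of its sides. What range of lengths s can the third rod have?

By the triangle inequality, s must be less than 73.0 + 4.9 = 77.9 and greater than |73.0 − 4.9| = 68.1.

68.1 < s < 77.9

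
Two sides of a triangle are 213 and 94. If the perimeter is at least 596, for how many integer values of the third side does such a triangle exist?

18

Triangle inequality: 119 < x < 307. Perimeter ≥ 596 gives x ≥ 596 − 213 − 94 = 289.
So 289 ≤ x < 307; integers 289 through 306: 18 values.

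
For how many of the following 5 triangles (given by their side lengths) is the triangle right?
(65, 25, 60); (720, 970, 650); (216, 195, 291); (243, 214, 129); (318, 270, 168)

4

(65,25,60): 25²+60² = 4225 = 65² → right
(720,970,650): 650²+720² = 940900 = 970² → right
(216,195,291): 195²+216² = 84681 = 291² → right
(243,214,129): 129²+214² = 62437 > 59049 = 243² → acute
(318,270,168): 168²+270² = 101124 = 318² → right
4 of the 5 are right.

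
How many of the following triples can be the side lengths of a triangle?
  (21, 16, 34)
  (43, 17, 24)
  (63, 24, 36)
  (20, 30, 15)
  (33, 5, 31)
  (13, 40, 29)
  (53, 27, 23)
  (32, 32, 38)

(16,21,34): 16+21 > 34 → valid
(17,24,43): 17+24 ≤ 43 → not valid
(24,36,63): 24+36 ≤ 63 → not valid
(15,20,30): 15+20 > 30 → valid
(5,31,33): 5+31 > 33 → valid
(13,29,40): 13+29 > 40 → valid
(23,27,53): 23+27 ≤ 53 → not valid
(32,32,38): 32+32 > 38 → valid
5 of the 8 triples form a triangle.

5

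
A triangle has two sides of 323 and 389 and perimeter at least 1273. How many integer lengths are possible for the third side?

Triangle inequality: 66 < x < 712. Perimeter ≥ 1273 gives x ≥ 1273 − 323 − 389 = 561.
So 561 ≤ x < 712; integers 561 through 711: 151 values.

151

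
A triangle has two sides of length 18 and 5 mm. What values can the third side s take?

By the triangle inequality, s must be less than 18 + 5 = 23 and greater than |18 − 5| = 13.

13 < s < 23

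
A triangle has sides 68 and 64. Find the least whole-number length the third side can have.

The third side must be strictly greater than |68 − 64| = 4.
The smallest integer above 4 is 5.

5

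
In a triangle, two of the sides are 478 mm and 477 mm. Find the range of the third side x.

1 < x < 955 (mm)

By the triangle inequality, x must be less than 478 + 477 = 955 and greater than |478 − 477| = 1.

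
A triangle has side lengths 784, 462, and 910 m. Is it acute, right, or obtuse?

Compare the square of the longest side to the sum of squares of the other two: 462² + 784² = 828100 = 910².

right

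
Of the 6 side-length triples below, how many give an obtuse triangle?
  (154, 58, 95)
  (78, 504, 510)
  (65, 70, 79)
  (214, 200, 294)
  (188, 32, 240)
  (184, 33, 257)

1

(154,58,95): 58+95 ≤ 154, not a triangle
(78,504,510): 78²+504² = 260100 = 510² → right
(65,70,79): 65²+70² = 9125 > 6241 = 79² → acute
(214,200,294): 200²+214² = 85796 < 86436 = 294² → obtuse
(188,32,240): 32+188 ≤ 240, not a triangle
(184,33,257): 33+184 ≤ 257, not a triangle
1 of the 6 is obtuse.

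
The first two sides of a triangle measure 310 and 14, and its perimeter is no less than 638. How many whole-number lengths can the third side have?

10

Triangle inequality: 296 < x < 324. Perimeter ≥ 638 gives x ≥ 638 − 310 − 14 = 314.
So 314 ≤ x < 324; integers 314 through 323: 10 values.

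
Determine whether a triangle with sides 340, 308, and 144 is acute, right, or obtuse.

Compare the square of the longest side to the sum of squares of the other two: 144² + 308² = 115600 = 340².

right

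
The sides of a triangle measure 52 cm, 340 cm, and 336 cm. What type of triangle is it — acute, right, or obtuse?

right

Compare the square of the longest side to the sum of squares of the other two: 52² + 336² = 115600 = 340².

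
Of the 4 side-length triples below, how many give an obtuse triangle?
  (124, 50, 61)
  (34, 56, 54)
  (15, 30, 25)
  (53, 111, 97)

2

(124,50,61): 50+61 ≤ 124, not a triangle
(34,56,54): 34²+54² = 4072 > 3136 = 56² → acute
(15,30,25): 15²+25² = 850 < 900 = 30² → obtuse
(53,111,97): 53²+97² = 12218 < 12321 = 111² → obtuse
2 of the 4 are obtuse.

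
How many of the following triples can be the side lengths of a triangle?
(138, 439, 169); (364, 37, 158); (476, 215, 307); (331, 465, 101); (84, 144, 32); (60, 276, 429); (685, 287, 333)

(138,169,439): 138+169 ≤ 439 → not valid
(37,158,364): 37+158 ≤ 364 → not valid
(215,307,476): 215+307 > 476 → valid
(101,331,465): 101+331 ≤ 465 → not valid
(32,84,144): 32+84 ≤ 144 → not valid
(60,276,429): 60+276 ≤ 429 → not valid
(287,333,685): 287+333 ≤ 685 → not valid
1 of the 7 triples forms a triangle.

1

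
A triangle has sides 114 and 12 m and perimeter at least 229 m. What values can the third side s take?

103 ≤ s < 126

Triangle inequality alone gives 102 < s < 126.
The perimeter condition gives s ≥ 229 − 114 − 12 = 103.
Intersecting the two: 103 ≤ s < 126.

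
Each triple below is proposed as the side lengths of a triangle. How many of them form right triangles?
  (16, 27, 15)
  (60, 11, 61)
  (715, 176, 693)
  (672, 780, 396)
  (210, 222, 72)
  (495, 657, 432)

5

(16,27,15): 15²+16² = 481 < 729 = 27² → obtuse
(60,11,61): 11²+60² = 3721 = 61² → right
(715,176,693): 176²+693² = 511225 = 715² → right
(672,780,396): 396²+672² = 608400 = 780² → right
(210,222,72): 72²+210² = 49284 = 222² → right
(495,657,432): 432²+495² = 431649 = 657² → right
5 of the 6 are right.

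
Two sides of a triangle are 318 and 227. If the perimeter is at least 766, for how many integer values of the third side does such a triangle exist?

324

Triangle inequality: 91 < x < 545. Perimeter ≥ 766 gives x ≥ 766 − 318 − 227 = 221.
So 221 ≤ x < 545; integers 221 through 544: 324 values.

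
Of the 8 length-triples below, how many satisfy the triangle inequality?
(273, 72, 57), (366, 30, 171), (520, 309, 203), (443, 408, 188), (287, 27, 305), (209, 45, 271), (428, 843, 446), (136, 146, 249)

4

(57,72,273): 57+72 ≤ 273 → not valid
(30,171,366): 30+171 ≤ 366 → not valid
(203,309,520): 203+309 ≤ 520 → not valid
(188,408,443): 188+408 > 443 → valid
(27,287,305): 27+287 > 305 → valid
(45,209,271): 45+209 ≤ 271 → not valid
(428,446,843): 428+446 > 843 → valid
(136,146,249): 136+146 > 249 → valid
4 of the 8 triples form a triangle.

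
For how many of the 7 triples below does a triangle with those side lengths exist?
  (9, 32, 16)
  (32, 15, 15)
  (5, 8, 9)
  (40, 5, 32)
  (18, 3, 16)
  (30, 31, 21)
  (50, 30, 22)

4

(9,16,32): 9+16 ≤ 32 → not valid
(15,15,32): 15+15 ≤ 32 → not valid
(5,8,9): 5+8 > 9 → valid
(5,32,40): 5+32 ≤ 40 → not valid
(3,16,18): 3+16 > 18 → valid
(21,30,31): 21+30 > 31 → valid
(22,30,50): 22+30 > 50 → valid
4 of the 7 triples form a triangle.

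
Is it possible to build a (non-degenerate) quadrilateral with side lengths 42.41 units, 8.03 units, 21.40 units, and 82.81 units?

For a quadrilateral, each side must be shorter than the sum of the others.
Here the longest side is 82.81, but the remaining 3 sides sum to only 71.84.

No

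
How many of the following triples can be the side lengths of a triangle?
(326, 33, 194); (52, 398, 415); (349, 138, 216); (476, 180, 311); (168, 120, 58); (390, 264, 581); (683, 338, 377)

(33,194,326): 33+194 ≤ 326 → not valid
(52,398,415): 52+398 > 415 → valid
(138,216,349): 138+216 > 349 → valid
(180,311,476): 180+311 > 476 → valid
(58,120,168): 58+120 > 168 → valid
(264,390,581): 264+390 > 581 → valid
(338,377,683): 338+377 > 683 → valid
6 of the 7 triples form a triangle.

6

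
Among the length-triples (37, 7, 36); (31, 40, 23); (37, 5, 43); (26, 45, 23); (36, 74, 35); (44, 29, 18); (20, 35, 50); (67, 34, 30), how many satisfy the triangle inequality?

5

(7,36,37): 7+36 > 37 → valid
(23,31,40): 23+31 > 40 → valid
(5,37,43): 5+37 ≤ 43 → not valid
(23,26,45): 23+26 > 45 → valid
(35,36,74): 35+36 ≤ 74 → not valid
(18,29,44): 18+29 > 44 → valid
(20,35,50): 20+35 > 50 → valid
(30,34,67): 30+34 ≤ 67 → not valid
5 of the 8 triples form a triangle.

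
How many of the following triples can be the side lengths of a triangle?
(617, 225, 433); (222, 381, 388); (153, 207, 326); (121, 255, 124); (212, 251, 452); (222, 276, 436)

5

(225,433,617): 225+433 > 617 → valid
(222,381,388): 222+381 > 388 → valid
(153,207,326): 153+207 > 326 → valid
(121,124,255): 121+124 ≤ 255 → not valid
(212,251,452): 212+251 > 452 → valid
(222,276,436): 222+276 > 436 → valid
5 of the 6 triples form a triangle.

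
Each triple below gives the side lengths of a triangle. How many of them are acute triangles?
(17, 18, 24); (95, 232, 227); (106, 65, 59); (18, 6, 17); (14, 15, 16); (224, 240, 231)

5

(17,18,24): 17²+18² = 613 > 576 = 24² → acute
(95,232,227): 95²+227² = 60554 > 53824 = 232² → acute
(106,65,59): 59²+65² = 7706 < 11236 = 106² → obtuse
(18,6,17): 6²+17² = 325 > 324 = 18² → acute
(14,15,16): 14²+15² = 421 > 256 = 16² → acute
(224,240,231): 224²+231² = 103537 > 57600 = 240² → acute
5 of the 6 are acute.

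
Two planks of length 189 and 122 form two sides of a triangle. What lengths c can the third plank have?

67 < c < 311

By the triangle inequality, c must be less than 189 + 122 = 311 and greater than |189 − 122| = 67.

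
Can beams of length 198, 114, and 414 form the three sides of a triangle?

The longest side is 414, but the other two sum to only 312.
312 < 414, so the triangle inequality fails.

No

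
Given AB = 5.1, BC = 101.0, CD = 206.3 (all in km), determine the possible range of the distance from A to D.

The maximum is all hops collinear in one direction: 5.1 + 101.0 + 206.3 = 312.4.
The longest hop is 206.3; the others sum to 106.1. Folding the others back against it leaves at least 206.3 − 106.1 = 100.2.

100.2 ≤ AD ≤ 312.4 km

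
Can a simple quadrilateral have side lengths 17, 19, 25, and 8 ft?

A quadrilateral exists iff every side is shorter than the sum of the others — equivalently, the longest side is less than the sum of the rest.
Longest side 25 < 44 (sum of the remaining 3), so yes.

Yes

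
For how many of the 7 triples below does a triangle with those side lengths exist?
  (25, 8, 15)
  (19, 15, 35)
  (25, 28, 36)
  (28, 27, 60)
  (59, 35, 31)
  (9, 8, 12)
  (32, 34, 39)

(8,15,25): 8+15 ≤ 25 → not valid
(15,19,35): 15+19 ≤ 35 → not valid
(25,28,36): 25+28 > 36 → valid
(27,28,60): 27+28 ≤ 60 → not valid
(31,35,59): 31+35 > 59 → valid
(8,9,12): 8+9 > 12 → valid
(32,34,39): 32+34 > 39 → valid
4 of the 7 triples form a triangle.

4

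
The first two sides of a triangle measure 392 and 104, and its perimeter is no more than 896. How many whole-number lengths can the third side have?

Triangle inequality: 288 < x < 496. Perimeter ≤ 896 gives x ≤ 896 − 392 − 104 = 400.
So 288 < x ≤ 400; integers 289 through 400: 112 values.

112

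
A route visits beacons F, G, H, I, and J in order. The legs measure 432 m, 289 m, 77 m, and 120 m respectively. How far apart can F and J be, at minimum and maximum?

The maximum is all hops collinear in one direction: 432 + 289 + 77 + 120 = 918.
The longest hop is 432; the others sum to 486. Since 432 ≤ 486, the path can fold back on itself completely, so the minimum distance is 0.

0 ≤ FJ ≤ 918 m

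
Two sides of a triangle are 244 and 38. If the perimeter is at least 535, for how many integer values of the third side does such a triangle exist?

29

Triangle inequality: 206 < x < 282. Perimeter ≥ 535 gives x ≥ 535 − 244 − 38 = 253.
So 253 ≤ x < 282; integers 253 through 281: 29 values.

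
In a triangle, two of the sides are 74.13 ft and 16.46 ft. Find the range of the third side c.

By the triangle inequality, c must be less than 74.13 + 16.46 = 90.59 and greater than |74.13 − 16.46| = 57.67.

57.67 < c < 90.59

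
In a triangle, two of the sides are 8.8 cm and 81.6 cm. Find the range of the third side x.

By the triangle inequality, x must be less than 8.8 + 81.6 = 90.4 and greater than |8.8 − 81.6| = 72.8.

72.8 < x < 90.4 (cm)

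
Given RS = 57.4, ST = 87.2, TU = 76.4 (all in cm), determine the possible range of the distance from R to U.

The maximum is all hops collinear in one direction: 57.4 + 87.2 + 76.4 = 221.0.
The longest hop is 87.2; the others sum to 133.8. Since 87.2 ≤ 133.8, the path can fold back on itself completely, so the minimum distance is 0.

0 ≤ RU ≤ 221.0 cm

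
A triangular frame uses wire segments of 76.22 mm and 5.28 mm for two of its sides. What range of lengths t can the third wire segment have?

70.94 < t < 81.50

By the triangle inequality, t must be less than 76.22 + 5.28 = 81.50 and greater than |76.22 − 5.28| = 70.94.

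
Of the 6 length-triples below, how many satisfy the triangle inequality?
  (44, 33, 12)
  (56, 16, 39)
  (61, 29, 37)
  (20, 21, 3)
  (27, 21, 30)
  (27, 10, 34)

5

(12,33,44): 12+33 > 44 → valid
(16,39,56): 16+39 ≤ 56 → not valid
(29,37,61): 29+37 > 61 → valid
(3,20,21): 3+20 > 21 → valid
(21,27,30): 21+27 > 30 → valid
(10,27,34): 10+27 > 34 → valid
5 of the 6 triples form a triangle.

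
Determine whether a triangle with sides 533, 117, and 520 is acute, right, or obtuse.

right

Compare the square of the longest side to the sum of squares of the other two: 117² + 520² = 284089 = 533².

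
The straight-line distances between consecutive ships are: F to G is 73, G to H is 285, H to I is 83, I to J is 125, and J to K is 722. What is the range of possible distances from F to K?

The maximum is all hops collinear in one direction: 73 + 285 + 83 + 125 + 722 = 1288.
The longest hop is 722; the others sum to 566. Folding the others back against it leaves at least 722 − 566 = 156.

156 ≤ FK ≤ 1288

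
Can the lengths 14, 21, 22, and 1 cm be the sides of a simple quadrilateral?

A quadrilateral exists iff every side is shorter than the sum of the others — equivalently, the longest side is less than the sum of the rest.
Longest side 22 < 36 (sum of the remaining 3), so yes.

Yes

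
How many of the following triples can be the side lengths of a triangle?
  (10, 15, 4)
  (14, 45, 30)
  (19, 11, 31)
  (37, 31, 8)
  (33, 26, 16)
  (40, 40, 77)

3

(4,10,15): 4+10 ≤ 15 → not valid
(14,30,45): 14+30 ≤ 45 → not valid
(11,19,31): 11+19 ≤ 31 → not valid
(8,31,37): 8+31 > 37 → valid
(16,26,33): 16+26 > 33 → valid
(40,40,77): 40+40 > 77 → valid
3 of the 6 triples form a triangle.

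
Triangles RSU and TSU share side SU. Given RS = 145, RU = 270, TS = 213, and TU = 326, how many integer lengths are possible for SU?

289

From triangle RSU: 125 < SU < 415.
From triangle TSU: 113 < SU < 539.
Intersection: 125 < SU < 415, so integers 126 through 414: 289 values.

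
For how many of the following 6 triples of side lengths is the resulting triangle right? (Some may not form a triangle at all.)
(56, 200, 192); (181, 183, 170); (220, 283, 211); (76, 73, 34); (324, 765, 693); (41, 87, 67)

(56,200,192): 56²+192² = 40000 = 200² → right
(181,183,170): 170²+181² = 61661 > 33489 = 183² → acute
(220,283,211): 211²+220² = 92921 > 80089 = 283² → acute
(76,73,34): 34²+73² = 6485 > 5776 = 76² → acute
(324,765,693): 324²+693² = 585225 = 765² → right
(41,87,67): 41²+67² = 6170 < 7569 = 87² → obtuse
2 of the 6 are right.

2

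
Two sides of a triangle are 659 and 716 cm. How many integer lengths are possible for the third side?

1317

The third side lies in the open interval (57, 1375).
Integers from 58 to 1374 inclusive: 1374 − 58 + 1 = 1317.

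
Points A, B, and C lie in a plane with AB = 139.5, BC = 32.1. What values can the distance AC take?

107.4 ≤ AC ≤ 171.6

By the triangle inequality, |139.5 − 32.1| ≤ AC ≤ 139.5 + 32.1.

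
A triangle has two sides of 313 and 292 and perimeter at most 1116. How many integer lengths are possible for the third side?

490

Triangle inequality: 21 < x < 605. Perimeter ≤ 1116 gives x ≤ 1116 − 313 − 292 = 511.
So 21 < x ≤ 511; integers 22 through 511: 490 values.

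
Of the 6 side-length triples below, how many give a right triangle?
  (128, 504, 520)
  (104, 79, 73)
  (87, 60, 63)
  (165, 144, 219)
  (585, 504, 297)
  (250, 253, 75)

4

(128,504,520): 128²+504² = 270400 = 520² → right
(104,79,73): 73²+79² = 11570 > 10816 = 104² → acute
(87,60,63): 60²+63² = 7569 = 87² → right
(165,144,219): 144²+165² = 47961 = 219² → right
(585,504,297): 297²+504² = 342225 = 585² → right
(250,253,75): 75²+250² = 68125 > 64009 = 253² → acute
4 of the 6 are right.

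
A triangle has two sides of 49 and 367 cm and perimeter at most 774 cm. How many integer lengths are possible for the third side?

40

Triangle inequality: 318 < x < 416. Perimeter ≤ 774 gives x ≤ 774 − 49 − 367 = 358.
So 318 < x ≤ 358; integers 319 through 358: 40 values.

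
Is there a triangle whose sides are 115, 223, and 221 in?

Yes

The longest side is 223, and the other two sum to 336.
Since 336 > 223, the triangle inequality holds.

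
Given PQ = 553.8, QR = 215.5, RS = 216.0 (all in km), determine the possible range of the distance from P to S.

The maximum is all hops collinear in one direction: 553.8 + 215.5 + 216.0 = 985.3.
The longest hop is 553.8; the others sum to 431.5. Folding the others back against it leaves at least 553.8 − 431.5 = 122.3.

122.3 ≤ PS ≤ 985.3 km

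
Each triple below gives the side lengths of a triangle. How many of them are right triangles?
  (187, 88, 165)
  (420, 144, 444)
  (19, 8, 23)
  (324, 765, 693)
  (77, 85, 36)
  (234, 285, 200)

(187,88,165): 88²+165² = 34969 = 187² → right
(420,144,444): 144²+420² = 197136 = 444² → right
(19,8,23): 8²+19² = 425 < 529 = 23² → obtuse
(324,765,693): 324²+693² = 585225 = 765² → right
(77,85,36): 36²+77² = 7225 = 85² → right
(234,285,200): 200²+234² = 94756 > 81225 = 285² → acute
4 of the 6 are right.

4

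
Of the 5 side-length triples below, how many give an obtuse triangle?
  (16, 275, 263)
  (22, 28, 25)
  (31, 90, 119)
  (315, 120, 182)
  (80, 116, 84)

(16,275,263): 16²+263² = 69425 < 75625 = 275² → obtuse
(22,28,25): 22²+25² = 1109 > 784 = 28² → acute
(31,90,119): 31²+90² = 9061 < 14161 = 119² → obtuse
(315,120,182): 120+182 ≤ 315, not a triangle
(80,116,84): 80²+84² = 13456 = 116² → right
2 of the 5 are obtuse.

2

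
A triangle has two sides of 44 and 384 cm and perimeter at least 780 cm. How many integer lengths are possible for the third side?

Triangle inequality: 340 < x < 428. Perimeter ≥ 780 gives x ≥ 780 − 44 − 384 = 352.
So 352 ≤ x < 428; integers 352 through 427: 76 values.

76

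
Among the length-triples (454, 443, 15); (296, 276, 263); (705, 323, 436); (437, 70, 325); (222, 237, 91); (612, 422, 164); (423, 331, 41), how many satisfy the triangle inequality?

4

(15,443,454): 15+443 > 454 → valid
(263,276,296): 263+276 > 296 → valid
(323,436,705): 323+436 > 705 → valid
(70,325,437): 70+325 ≤ 437 → not valid
(91,222,237): 91+222 > 237 → valid
(164,422,612): 164+422 ≤ 612 → not valid
(41,331,423): 41+331 ≤ 423 → not valid
4 of the 7 triples form a triangle.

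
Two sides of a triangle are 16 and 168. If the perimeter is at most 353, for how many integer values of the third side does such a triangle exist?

17

Triangle inequality: 152 < x < 184. Perimeter ≤ 353 gives x ≤ 353 − 16 − 168 = 169.
So 152 < x ≤ 169; integers 153 through 169: 17 values.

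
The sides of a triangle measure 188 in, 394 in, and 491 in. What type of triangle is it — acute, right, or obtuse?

obtuse

Compare the square of the longest side to the sum of squares of the other two: 188² + 394² = 190580 < 241081 = 491².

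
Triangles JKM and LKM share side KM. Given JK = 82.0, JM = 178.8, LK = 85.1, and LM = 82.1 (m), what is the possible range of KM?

96.8 < KM < 167.2

From triangle JKM: |82.0 − 178.8| < KM < 82.0 + 178.8, i.e. 96.8 < KM < 260.8.
From triangle LKM: 3.0 < KM < 167.2.
Both must hold, so KM lies in the intersection.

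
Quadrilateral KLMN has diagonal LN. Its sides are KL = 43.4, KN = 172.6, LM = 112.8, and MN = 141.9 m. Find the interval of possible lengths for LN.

129.2 < LN < 216.0

From triangle KLN: |43.4 − 172.6| < LN < 43.4 + 172.6, i.e. 129.2 < LN < 216.0.
From triangle MLN: 29.1 < LN < 254.7.
Both must hold, so LN lies in the intersection.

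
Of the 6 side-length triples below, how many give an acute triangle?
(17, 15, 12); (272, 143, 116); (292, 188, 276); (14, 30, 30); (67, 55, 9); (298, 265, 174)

4

(17,15,12): 12²+15² = 369 > 289 = 17² → acute
(272,143,116): 116+143 ≤ 272, not a triangle
(292,188,276): 188²+276² = 111520 > 85264 = 292² → acute
(14,30,30): 14²+30² = 1096 > 900 = 30² → acute
(67,55,9): 9+55 ≤ 67, not a triangle
(298,265,174): 174²+265² = 100501 > 88804 = 298² → acute
4 of the 6 are acute.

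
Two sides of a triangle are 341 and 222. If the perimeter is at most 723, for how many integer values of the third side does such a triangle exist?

41

Triangle inequality: 119 < x < 563. Perimeter ≤ 723 gives x ≤ 723 − 341 − 222 = 160.
So 119 < x ≤ 160; integers 120 through 160: 41 values.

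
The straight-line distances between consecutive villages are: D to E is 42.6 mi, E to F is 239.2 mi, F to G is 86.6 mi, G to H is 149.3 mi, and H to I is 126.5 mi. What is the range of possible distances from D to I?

0 ≤ DI ≤ 644.2 mi

The maximum is all hops collinear in one direction: 42.6 + 239.2 + 86.6 + 149.3 + 126.5 = 644.2.
The longest hop is 239.2; the others sum to 405.0. Since 239.2 ≤ 405.0, the path can fold back on itself completely, so the minimum distance is 0.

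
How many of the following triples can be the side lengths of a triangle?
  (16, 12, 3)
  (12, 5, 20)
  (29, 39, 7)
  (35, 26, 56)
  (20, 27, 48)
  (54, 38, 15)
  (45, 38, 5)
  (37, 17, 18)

1

(3,12,16): 3+12 ≤ 16 → not valid
(5,12,20): 5+12 ≤ 20 → not valid
(7,29,39): 7+29 ≤ 39 → not valid
(26,35,56): 26+35 > 56 → valid
(20,27,48): 20+27 ≤ 48 → not valid
(15,38,54): 15+38 ≤ 54 → not valid
(5,38,45): 5+38 ≤ 45 → not valid
(17,18,37): 17+18 ≤ 37 → not valid
1 of the 8 triples forms a triangle.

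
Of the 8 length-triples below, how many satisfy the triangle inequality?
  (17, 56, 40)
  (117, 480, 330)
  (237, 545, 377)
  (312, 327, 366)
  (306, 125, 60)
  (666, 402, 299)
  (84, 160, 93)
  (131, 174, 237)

6

(17,40,56): 17+40 > 56 → valid
(117,330,480): 117+330 ≤ 480 → not valid
(237,377,545): 237+377 > 545 → valid
(312,327,366): 312+327 > 366 → valid
(60,125,306): 60+125 ≤ 306 → not valid
(299,402,666): 299+402 > 666 → valid
(84,93,160): 84+93 > 160 → valid
(131,174,237): 131+174 > 237 → valid
6 of the 8 triples form a triangle.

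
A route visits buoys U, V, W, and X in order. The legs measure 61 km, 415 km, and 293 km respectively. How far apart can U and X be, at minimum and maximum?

The maximum is all hops collinear in one direction: 61 + 415 + 293 = 769.
The longest hop is 415; the others sum to 354. Folding the others back against it leaves at least 415 − 354 = 61.

61 ≤ UX ≤ 769 km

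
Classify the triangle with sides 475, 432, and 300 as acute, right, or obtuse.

acute

Compare the square of the longest side to the sum of squares of the other two: 300² + 432² = 276624 > 225625 = 475².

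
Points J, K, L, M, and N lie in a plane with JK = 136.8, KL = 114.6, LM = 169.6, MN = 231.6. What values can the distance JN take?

The maximum is all hops collinear in one direction: 136.8 + 114.6 + 169.6 + 231.6 = 652.6.
The longest hop is 231.6; the others sum to 421.0. Since 231.6 ≤ 421.0, the path can fold back on itself completely, so the minimum distance is 0.

0 ≤ JN ≤ 652.6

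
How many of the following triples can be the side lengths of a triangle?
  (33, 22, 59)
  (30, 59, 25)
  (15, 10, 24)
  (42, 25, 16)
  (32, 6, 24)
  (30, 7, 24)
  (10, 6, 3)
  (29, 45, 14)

(22,33,59): 22+33 ≤ 59 → not valid
(25,30,59): 25+30 ≤ 59 → not valid
(10,15,24): 10+15 > 24 → valid
(16,25,42): 16+25 ≤ 42 → not valid
(6,24,32): 6+24 ≤ 32 → not valid
(7,24,30): 7+24 > 30 → valid
(3,6,10): 3+6 ≤ 10 → not valid
(14,29,45): 14+29 ≤ 45 → not valid
2 of the 8 triples form a triangle.

2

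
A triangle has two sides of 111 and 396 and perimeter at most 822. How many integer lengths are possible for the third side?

Triangle inequality: 285 < x < 507. Perimeter ≤ 822 gives x ≤ 822 − 111 − 396 = 315.
So 285 < x ≤ 315; integers 286 through 315: 30 values.

30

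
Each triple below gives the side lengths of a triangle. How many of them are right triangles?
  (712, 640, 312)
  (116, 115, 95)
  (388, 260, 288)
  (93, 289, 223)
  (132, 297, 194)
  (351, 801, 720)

3

(712,640,312): 312²+640² = 506944 = 712² → right
(116,115,95): 95²+115² = 22250 > 13456 = 116² → acute
(388,260,288): 260²+288² = 150544 = 388² → right
(93,289,223): 93²+223² = 58378 < 83521 = 289² → obtuse
(132,297,194): 132²+194² = 55060 < 88209 = 297² → obtuse
(351,801,720): 351²+720² = 641601 = 801² → right
3 of the 6 are right.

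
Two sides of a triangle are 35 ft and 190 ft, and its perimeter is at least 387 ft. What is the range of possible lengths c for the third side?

Triangle inequality alone gives 155 < c < 225.
The perimeter condition gives c ≥ 387 − 35 − 190 = 162.
Intersecting the two: 162 ≤ c < 225.

162 ≤ c < 225 ft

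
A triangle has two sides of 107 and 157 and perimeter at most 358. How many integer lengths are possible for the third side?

44

Triangle inequality: 50 < x < 264. Perimeter ≤ 358 gives x ≤ 358 − 107 − 157 = 94.
So 50 < x ≤ 94; integers 51 through 94: 44 values.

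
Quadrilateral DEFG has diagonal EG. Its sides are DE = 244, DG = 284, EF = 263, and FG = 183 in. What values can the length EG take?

80 < EG < 446

From triangle DEG: |244 − 284| < EG < 244 + 284, i.e. 40 < EG < 528.
From triangle FEG: 80 < EG < 446.
Both must hold, so EG lies in the intersection.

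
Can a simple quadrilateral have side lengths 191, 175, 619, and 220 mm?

No

For a quadrilateral, each side must be shorter than the sum of the others.
Here the longest side is 619, but the remaining 3 sides sum to only 586.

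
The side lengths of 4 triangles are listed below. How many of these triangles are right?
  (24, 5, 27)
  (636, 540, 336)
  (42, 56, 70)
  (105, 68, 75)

2

(24,5,27): 5²+24² = 601 < 729 = 27² → obtuse
(636,540,336): 336²+540² = 404496 = 636² → right
(42,56,70): 42²+56² = 4900 = 70² → right
(105,68,75): 68²+75² = 10249 < 11025 = 105² → obtuse
2 of the 4 are right.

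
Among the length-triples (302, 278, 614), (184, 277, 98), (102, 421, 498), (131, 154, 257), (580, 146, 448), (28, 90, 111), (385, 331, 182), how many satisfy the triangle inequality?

(278,302,614): 278+302 ≤ 614 → not valid
(98,184,277): 98+184 > 277 → valid
(102,421,498): 102+421 > 498 → valid
(131,154,257): 131+154 > 257 → valid
(146,448,580): 146+448 > 580 → valid
(28,90,111): 28+90 > 111 → valid
(182,331,385): 182+331 > 385 → valid
6 of the 7 triples form a triangle.

6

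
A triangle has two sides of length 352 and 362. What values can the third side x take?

10 < x < 714

By the triangle inequality, x must be less than 352 + 362 = 714 and greater than |352 − 362| = 10.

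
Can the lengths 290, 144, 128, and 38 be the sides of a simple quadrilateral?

A quadrilateral exists iff every side is shorter than the sum of the others — equivalently, the longest side is less than the sum of the rest.
Longest side 290 < 310 (sum of the remaining 3), so yes.

Yes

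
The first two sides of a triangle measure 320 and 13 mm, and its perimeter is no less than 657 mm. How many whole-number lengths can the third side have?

9

Triangle inequality: 307 < x < 333. Perimeter ≥ 657 gives x ≥ 657 − 320 − 13 = 324.
So 324 ≤ x < 333; integers 324 through 332: 9 values.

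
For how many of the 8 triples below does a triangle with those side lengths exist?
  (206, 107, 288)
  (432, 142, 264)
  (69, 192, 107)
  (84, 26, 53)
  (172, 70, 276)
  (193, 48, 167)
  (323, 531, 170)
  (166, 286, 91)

2

(107,206,288): 107+206 > 288 → valid
(142,264,432): 142+264 ≤ 432 → not valid
(69,107,192): 69+107 ≤ 192 → not valid
(26,53,84): 26+53 ≤ 84 → not valid
(70,172,276): 70+172 ≤ 276 → not valid
(48,167,193): 48+167 > 193 → valid
(170,323,531): 170+323 ≤ 531 → not valid
(91,166,286): 91+166 ≤ 286 → not valid
2 of the 8 triples form a triangle.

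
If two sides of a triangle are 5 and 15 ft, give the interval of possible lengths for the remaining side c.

By the triangle inequality, c must be less than 5 + 15 = 20 and greater than |5 − 15| = 10.

10 < c < 20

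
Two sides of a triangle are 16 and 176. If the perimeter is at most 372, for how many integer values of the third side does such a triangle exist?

Triangle inequality: 160 < x < 192. Perimeter ≤ 372 gives x ≤ 372 − 16 − 176 = 180.
So 160 < x ≤ 180; integers 161 through 180: 20 values.

20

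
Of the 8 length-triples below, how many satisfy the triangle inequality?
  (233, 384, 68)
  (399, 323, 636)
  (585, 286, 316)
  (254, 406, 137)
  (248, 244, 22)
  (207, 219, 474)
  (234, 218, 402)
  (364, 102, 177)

4

(68,233,384): 68+233 ≤ 384 → not valid
(323,399,636): 323+399 > 636 → valid
(286,316,585): 286+316 > 585 → valid
(137,254,406): 137+254 ≤ 406 → not valid
(22,244,248): 22+244 > 248 → valid
(207,219,474): 207+219 ≤ 474 → not valid
(218,234,402): 218+234 > 402 → valid
(102,177,364): 102+177 ≤ 364 → not valid
4 of the 8 triples form a triangle.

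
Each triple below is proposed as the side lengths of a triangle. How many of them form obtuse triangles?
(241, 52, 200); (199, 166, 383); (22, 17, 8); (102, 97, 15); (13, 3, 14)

4

(241,52,200): 52²+200² = 42704 < 58081 = 241² → obtuse
(199,166,383): 166+199 ≤ 383, not a triangle
(22,17,8): 8²+17² = 353 < 484 = 22² → obtuse
(102,97,15): 15²+97² = 9634 < 10404 = 102² → obtuse
(13,3,14): 3²+13² = 178 < 196 = 14² → obtuse
4 of the 5 are obtuse.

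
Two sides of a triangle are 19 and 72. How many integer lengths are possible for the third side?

37

The third side lies in the open interval (53, 91).
Integers from 54 to 90 inclusive: 90 − 54 + 1 = 37.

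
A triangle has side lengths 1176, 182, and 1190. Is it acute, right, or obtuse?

Compare the square of the longest side to the sum of squares of the other two: 182² + 1176² = 1416100 = 1190².

right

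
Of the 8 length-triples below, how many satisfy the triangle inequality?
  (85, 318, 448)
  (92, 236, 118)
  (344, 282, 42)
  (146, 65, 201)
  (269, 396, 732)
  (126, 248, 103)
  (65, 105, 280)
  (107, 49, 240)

1

(85,318,448): 85+318 ≤ 448 → not valid
(92,118,236): 92+118 ≤ 236 → not valid
(42,282,344): 42+282 ≤ 344 → not valid
(65,146,201): 65+146 > 201 → valid
(269,396,732): 269+396 ≤ 732 → not valid
(103,126,248): 103+126 ≤ 248 → not valid
(65,105,280): 65+105 ≤ 280 → not valid
(49,107,240): 49+107 ≤ 240 → not valid
1 of the 8 triples forms a triangle.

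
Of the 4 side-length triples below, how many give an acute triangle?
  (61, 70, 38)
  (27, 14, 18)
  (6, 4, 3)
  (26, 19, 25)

2

(61,70,38): 38²+61² = 5165 > 4900 = 70² → acute
(27,14,18): 14²+18² = 520 < 729 = 27² → obtuse
(6,4,3): 3²+4² = 25 < 36 = 6² → obtuse
(26,19,25): 19²+25² = 986 > 676 = 26² → acute
2 of the 4 are acute.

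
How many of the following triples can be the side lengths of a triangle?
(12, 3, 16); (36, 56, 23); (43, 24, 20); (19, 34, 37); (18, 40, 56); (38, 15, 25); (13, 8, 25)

5

(3,12,16): 3+12 ≤ 16 → not valid
(23,36,56): 23+36 > 56 → valid
(20,24,43): 20+24 > 43 → valid
(19,34,37): 19+34 > 37 → valid
(18,40,56): 18+40 > 56 → valid
(15,25,38): 15+25 > 38 → valid
(8,13,25): 8+13 ≤ 25 → not valid
5 of the 7 triples form a triangle.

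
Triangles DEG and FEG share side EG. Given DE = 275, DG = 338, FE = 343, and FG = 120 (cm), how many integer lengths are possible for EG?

From triangle DEG: 63 < EG < 613.
From triangle FEG: 223 < EG < 463.
Intersection: 223 < EG < 463, so integers 224 through 462: 239 values.

239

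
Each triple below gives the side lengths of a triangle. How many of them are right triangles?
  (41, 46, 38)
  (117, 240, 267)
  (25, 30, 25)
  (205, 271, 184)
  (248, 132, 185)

1

(41,46,38): 38²+41² = 3125 > 2116 = 46² → acute
(117,240,267): 117²+240² = 71289 = 267² → right
(25,30,25): 25²+25² = 1250 > 900 = 30² → acute
(205,271,184): 184²+205² = 75881 > 73441 = 271² → acute
(248,132,185): 132²+185² = 51649 < 61504 = 248² → obtuse
1 of the 5 is right.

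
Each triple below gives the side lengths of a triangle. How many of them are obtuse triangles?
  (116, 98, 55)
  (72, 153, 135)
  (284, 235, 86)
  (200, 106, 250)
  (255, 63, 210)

4

(116,98,55): 55²+98² = 12629 < 13456 = 116² → obtuse
(72,153,135): 72²+135² = 23409 = 153² → right
(284,235,86): 86²+235² = 62621 < 80656 = 284² → obtuse
(200,106,250): 106²+200² = 51236 < 62500 = 250² → obtuse
(255,63,210): 63²+210² = 48069 < 65025 = 255² → obtuse
4 of the 5 are obtuse.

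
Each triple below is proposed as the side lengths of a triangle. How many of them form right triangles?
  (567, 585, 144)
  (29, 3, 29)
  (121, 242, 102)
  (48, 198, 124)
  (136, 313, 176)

1

(567,585,144): 144²+567² = 342225 = 585² → right
(29,3,29): 3²+29² = 850 > 841 = 29² → acute
(121,242,102): 102+121 ≤ 242, not a triangle
(48,198,124): 48+124 ≤ 198, not a triangle
(136,313,176): 136+176 ≤ 313, not a triangle
1 of the 5 is right.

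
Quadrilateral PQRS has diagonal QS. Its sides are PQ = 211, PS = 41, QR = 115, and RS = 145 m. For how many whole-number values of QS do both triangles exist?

From triangle PQS: 170 < QS < 252.
From triangle RQS: 30 < QS < 260.
Intersection: 170 < QS < 252, so integers 171 through 251: 81 values.

81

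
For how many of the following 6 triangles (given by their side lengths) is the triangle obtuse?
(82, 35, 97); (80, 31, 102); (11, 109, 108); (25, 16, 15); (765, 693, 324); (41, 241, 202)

5

(82,35,97): 35²+82² = 7949 < 9409 = 97² → obtuse
(80,31,102): 31²+80² = 7361 < 10404 = 102² → obtuse
(11,109,108): 11²+108² = 11785 < 11881 = 109² → obtuse
(25,16,15): 15²+16² = 481 < 625 = 25² → obtuse
(765,693,324): 324²+693² = 585225 = 765² → right
(41,241,202): 41²+202² = 42485 < 58081 = 241² → obtuse
5 of the 6 are obtuse.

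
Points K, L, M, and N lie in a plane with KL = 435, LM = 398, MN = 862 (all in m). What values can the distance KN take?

29 ≤ KN ≤ 1695 m

The maximum is all hops collinear in one direction: 435 + 398 + 862 = 1695.
The longest hop is 862; the others sum to 833. Folding the others back against it leaves at least 862 − 833 = 29.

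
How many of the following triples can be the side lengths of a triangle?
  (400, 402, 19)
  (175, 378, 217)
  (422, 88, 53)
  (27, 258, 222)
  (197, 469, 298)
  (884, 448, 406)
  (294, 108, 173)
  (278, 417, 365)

4

(19,400,402): 19+400 > 402 → valid
(175,217,378): 175+217 > 378 → valid
(53,88,422): 53+88 ≤ 422 → not valid
(27,222,258): 27+222 ≤ 258 → not valid
(197,298,469): 197+298 > 469 → valid
(406,448,884): 406+448 ≤ 884 → not valid
(108,173,294): 108+173 ≤ 294 → not valid
(278,365,417): 278+365 > 417 → valid
4 of the 8 triples form a triangle.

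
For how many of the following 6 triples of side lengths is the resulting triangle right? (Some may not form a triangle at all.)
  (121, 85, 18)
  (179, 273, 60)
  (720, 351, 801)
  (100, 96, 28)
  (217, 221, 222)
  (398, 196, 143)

(121,85,18): 18+85 ≤ 121, not a triangle
(179,273,60): 60+179 ≤ 273, not a triangle
(720,351,801): 351²+720² = 641601 = 801² → right
(100,96,28): 28²+96² = 10000 = 100² → right
(217,221,222): 217²+221² = 95930 > 49284 = 222² → acute
(398,196,143): 143+196 ≤ 398, not a triangle
2 of the 6 are right.

2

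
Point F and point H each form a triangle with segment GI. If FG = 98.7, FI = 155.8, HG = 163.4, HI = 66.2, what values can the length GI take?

From triangle FGI: |98.7 − 155.8| < GI < 98.7 + 155.8, i.e. 57.1 < GI < 254.5.
From triangle HGI: 97.2 < GI < 229.6.
Both must hold, so GI lies in the intersection.

97.2 < GI < 229.6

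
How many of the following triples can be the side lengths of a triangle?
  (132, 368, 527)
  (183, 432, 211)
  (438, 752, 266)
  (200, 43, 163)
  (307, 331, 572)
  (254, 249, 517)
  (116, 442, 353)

(132,368,527): 132+368 ≤ 527 → not valid
(183,211,432): 183+211 ≤ 432 → not valid
(266,438,752): 266+438 ≤ 752 → not valid
(43,163,200): 43+163 > 200 → valid
(307,331,572): 307+331 > 572 → valid
(249,254,517): 249+254 ≤ 517 → not valid
(116,353,442): 116+353 > 442 → valid
3 of the 7 triples form a triangle.

3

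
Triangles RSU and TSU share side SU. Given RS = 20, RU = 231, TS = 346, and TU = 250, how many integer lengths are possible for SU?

39

From triangle RSU: 211 < SU < 251.
From triangle TSU: 96 < SU < 596.
Intersection: 211 < SU < 251, so integers 212 through 250: 39 values.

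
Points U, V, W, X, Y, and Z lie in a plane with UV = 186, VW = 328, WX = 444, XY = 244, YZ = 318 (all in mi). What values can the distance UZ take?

The maximum is all hops collinear in one direction: 186 + 328 + 444 + 244 + 318 = 1520.
The longest hop is 444; the others sum to 1076. Since 444 ≤ 1076, the path can fold back on itself completely, so the minimum distance is 0.

0 ≤ UZ ≤ 1520 mi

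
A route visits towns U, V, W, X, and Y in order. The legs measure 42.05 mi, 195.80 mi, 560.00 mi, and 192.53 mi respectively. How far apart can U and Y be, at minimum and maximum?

129.62 ≤ UY ≤ 990.38 mi

The maximum is all hops collinear in one direction: 42.05 + 195.80 + 560.00 + 192.53 = 990.38.
The longest hop is 560.00; the others sum to 430.38. Folding the others back against it leaves at least 560.00 − 430.38 = 129.62.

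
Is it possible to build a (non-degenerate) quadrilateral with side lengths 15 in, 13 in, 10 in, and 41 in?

For a quadrilateral, each side must be shorter than the sum of the others.
Here the longest side is 41, but the remaining 3 sides sum to only 38.

No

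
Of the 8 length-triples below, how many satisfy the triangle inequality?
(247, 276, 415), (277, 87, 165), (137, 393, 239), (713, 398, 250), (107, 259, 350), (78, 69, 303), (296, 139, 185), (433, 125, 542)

4

(247,276,415): 247+276 > 415 → valid
(87,165,277): 87+165 ≤ 277 → not valid
(137,239,393): 137+239 ≤ 393 → not valid
(250,398,713): 250+398 ≤ 713 → not valid
(107,259,350): 107+259 > 350 → valid
(69,78,303): 69+78 ≤ 303 → not valid
(139,185,296): 139+185 > 296 → valid
(125,433,542): 125+433 > 542 → valid
4 of the 8 triples form a triangle.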